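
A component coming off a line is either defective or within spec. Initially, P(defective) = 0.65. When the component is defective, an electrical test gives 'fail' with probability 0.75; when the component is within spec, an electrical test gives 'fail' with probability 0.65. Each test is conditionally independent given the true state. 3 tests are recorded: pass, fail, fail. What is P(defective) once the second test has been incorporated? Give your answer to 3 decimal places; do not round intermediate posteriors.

After 'pass': P(defective) = 0.25·0.6500 / (0.25·0.6500 + 0.35·0.3500) ≈ 0.5702
After 'fail': P(defective) = 0.75·0.5702 / (0.75·0.5702 + 0.65·0.4298) ≈ 0.6048

0.605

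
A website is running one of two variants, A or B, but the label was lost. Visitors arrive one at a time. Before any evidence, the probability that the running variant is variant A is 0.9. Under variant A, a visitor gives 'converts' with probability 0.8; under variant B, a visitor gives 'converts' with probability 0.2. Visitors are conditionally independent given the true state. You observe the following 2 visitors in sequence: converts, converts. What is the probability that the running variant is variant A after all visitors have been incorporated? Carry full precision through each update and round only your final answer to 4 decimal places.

0.9931

Apply Bayes' rule sequentially, carrying P(A) forward.
After 'converts': P(A) = 0.8·0.9000 / (0.8·0.9000 + 0.2·0.1000) ≈ 0.9730
After 'converts': P(A) = 0.8·0.9730 / (0.8·0.9730 + 0.2·0.0270) ≈ 0.9931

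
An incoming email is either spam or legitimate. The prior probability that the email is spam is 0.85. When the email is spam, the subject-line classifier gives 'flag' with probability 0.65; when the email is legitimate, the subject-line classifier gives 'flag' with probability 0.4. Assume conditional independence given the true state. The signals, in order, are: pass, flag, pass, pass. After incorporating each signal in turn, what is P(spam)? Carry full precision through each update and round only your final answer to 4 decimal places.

Each posterior becomes the prior for the next update.
After 'pass': P(spam) = 0.35·0.8500 / (0.35·0.8500 + 0.6·0.1500) ≈ 0.7677
After 'flag': P(spam) = 0.65·0.7677 / (0.65·0.7677 + 0.4·0.2323) ≈ 0.8431
After 'pass': P(spam) = 0.35·0.8431 / (0.35·0.8431 + 0.6·0.1569) ≈ 0.7581
After 'pass': P(spam) = 0.35·0.7581 / (0.35·0.7581 + 0.6·0.2419) ≈ 0.6464

0.6464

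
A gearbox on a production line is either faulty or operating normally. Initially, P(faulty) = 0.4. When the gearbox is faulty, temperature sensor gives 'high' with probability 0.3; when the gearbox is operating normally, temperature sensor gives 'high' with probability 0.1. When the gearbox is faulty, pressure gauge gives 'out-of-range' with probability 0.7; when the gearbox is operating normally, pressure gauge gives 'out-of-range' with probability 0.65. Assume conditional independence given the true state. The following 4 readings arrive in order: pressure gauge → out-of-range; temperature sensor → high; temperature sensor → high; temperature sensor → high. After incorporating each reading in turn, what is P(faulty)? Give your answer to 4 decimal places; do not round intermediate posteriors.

Each posterior becomes the prior for the next update.
After pressure gauge='out-of-range': P(faulty) = 0.7·0.4000 / (0.7·0.4000 + 0.65·0.6000) ≈ 0.4179
After temperature sensor='high': P(faulty) = 0.3·0.4179 / (0.3·0.4179 + 0.1·0.5821) ≈ 0.6829
After temperature sensor='high': P(faulty) = 0.3·0.6829 / (0.3·0.6829 + 0.1·0.3171) ≈ 0.8660
After temperature sensor='high': P(faulty) = 0.3·0.8660 / (0.3·0.8660 + 0.1·0.1340) ≈ 0.9509

0.9509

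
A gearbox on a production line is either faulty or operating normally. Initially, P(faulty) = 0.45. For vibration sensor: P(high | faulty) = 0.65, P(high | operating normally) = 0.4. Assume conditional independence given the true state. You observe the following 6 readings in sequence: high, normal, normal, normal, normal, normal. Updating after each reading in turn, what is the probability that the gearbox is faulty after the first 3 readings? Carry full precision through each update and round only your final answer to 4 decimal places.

After 'high': P(faulty) = 0.65·0.4500 / (0.65·0.4500 + 0.4·0.5500) ≈ 0.5707
After 'normal': P(faulty) = 0.35·0.5707 / (0.35·0.5707 + 0.6·0.4293) ≈ 0.4368
After 'normal': P(faulty) = 0.35·0.4368 / (0.35·0.4368 + 0.6·0.5632) ≈ 0.3115

0.3115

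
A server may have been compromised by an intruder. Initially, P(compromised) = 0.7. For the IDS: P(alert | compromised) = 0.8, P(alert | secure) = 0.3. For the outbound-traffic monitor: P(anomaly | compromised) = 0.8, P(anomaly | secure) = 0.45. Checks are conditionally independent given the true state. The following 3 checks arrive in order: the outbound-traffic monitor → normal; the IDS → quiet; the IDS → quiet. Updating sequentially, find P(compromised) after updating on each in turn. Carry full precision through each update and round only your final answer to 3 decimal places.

After the outbound-traffic monitor='normal': P(compromised) = 0.2·0.7000 / (0.2·0.7000 + 0.55·0.3000) ≈ 0.4590
After the IDS='quiet': P(compromised) = 0.2·0.4590 / (0.2·0.4590 + 0.7·0.5410) ≈ 0.1951
After the IDS='quiet': P(compromised) = 0.2·0.1951 / (0.2·0.1951 + 0.7·0.8049) ≈ 0.0648

0.065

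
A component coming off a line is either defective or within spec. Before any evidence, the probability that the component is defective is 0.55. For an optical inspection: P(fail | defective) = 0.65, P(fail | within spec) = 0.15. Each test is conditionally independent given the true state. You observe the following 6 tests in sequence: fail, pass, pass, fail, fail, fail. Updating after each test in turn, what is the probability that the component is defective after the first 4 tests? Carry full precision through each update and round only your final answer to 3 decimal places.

0.796

After 'fail': P(defective) = 0.65·0.5500 / (0.65·0.5500 + 0.15·0.4500) ≈ 0.8412
After 'pass': P(defective) = 0.35·0.8412 / (0.35·0.8412 + 0.85·0.1588) ≈ 0.6856
After 'pass': P(defective) = 0.35·0.6856 / (0.35·0.6856 + 0.85·0.3144) ≈ 0.4731
After 'fail': P(defective) = 0.65·0.4731 / (0.65·0.4731 + 0.15·0.5269) ≈ 0.7956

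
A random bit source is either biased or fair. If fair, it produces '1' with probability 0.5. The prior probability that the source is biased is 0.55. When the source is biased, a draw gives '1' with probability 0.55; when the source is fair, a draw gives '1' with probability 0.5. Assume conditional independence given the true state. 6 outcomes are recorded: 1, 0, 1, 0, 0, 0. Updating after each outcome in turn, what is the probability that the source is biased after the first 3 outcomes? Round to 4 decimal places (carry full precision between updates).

Apply Bayes' rule sequentially, carrying P(biased) forward.
After '1': P(biased) = 0.55·0.5500 / (0.55·0.5500 + 0.5·0.4500) ≈ 0.5735
After '0': P(biased) = 0.45·0.5735 / (0.45·0.5735 + 0.5·0.4265) ≈ 0.5475
After '1': P(biased) = 0.55·0.5475 / (0.55·0.5475 + 0.5·0.4525) ≈ 0.5710

0.5710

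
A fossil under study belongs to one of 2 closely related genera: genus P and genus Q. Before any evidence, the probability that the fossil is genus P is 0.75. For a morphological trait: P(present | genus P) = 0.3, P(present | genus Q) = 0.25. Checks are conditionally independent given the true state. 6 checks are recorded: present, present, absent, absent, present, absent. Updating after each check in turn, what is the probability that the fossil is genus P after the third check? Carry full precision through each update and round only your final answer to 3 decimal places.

0.801

After 'present': P(genus P) = 0.3·0.7500 / (0.3·0.7500 + 0.25·0.2500) ≈ 0.7826
After 'present': P(genus P) = 0.3·0.7826 / (0.3·0.7826 + 0.25·0.2174) ≈ 0.8120
After 'absent': P(genus P) = 0.7·0.8120 / (0.7·0.8120 + 0.75·0.1880) ≈ 0.8013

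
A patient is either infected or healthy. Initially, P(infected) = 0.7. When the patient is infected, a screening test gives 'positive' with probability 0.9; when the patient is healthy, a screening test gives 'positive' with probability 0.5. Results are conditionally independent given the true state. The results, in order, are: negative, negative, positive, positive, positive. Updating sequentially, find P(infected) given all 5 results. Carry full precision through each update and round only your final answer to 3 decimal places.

Each posterior becomes the prior for the next update.
After 'negative': P(infected) = 0.1·0.7000 / (0.1·0.7000 + 0.5·0.3000) ≈ 0.3182
After 'negative': P(infected) = 0.1·0.3182 / (0.1·0.3182 + 0.5·0.6818) ≈ 0.0854
After 'positive': P(infected) = 0.9·0.0854 / (0.9·0.0854 + 0.5·0.9146) ≈ 0.1438
After 'positive': P(infected) = 0.9·0.1438 / (0.9·0.1438 + 0.5·0.8562) ≈ 0.2322
After 'positive': P(infected) = 0.9·0.2322 / (0.9·0.2322 + 0.5·0.7678) ≈ 0.3525

0.352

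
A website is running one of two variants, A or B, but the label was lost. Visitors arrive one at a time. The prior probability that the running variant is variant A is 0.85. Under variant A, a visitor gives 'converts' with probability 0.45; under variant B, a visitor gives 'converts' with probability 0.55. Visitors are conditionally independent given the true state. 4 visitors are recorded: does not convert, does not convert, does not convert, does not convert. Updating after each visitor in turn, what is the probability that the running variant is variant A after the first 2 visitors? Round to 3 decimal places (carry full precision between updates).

0.894

After 'does not convert': P(A) = 0.55·0.8500 / (0.55·0.8500 + 0.45·0.1500) ≈ 0.8738
After 'does not convert': P(A) = 0.55·0.8738 / (0.55·0.8738 + 0.45·0.1262) ≈ 0.8943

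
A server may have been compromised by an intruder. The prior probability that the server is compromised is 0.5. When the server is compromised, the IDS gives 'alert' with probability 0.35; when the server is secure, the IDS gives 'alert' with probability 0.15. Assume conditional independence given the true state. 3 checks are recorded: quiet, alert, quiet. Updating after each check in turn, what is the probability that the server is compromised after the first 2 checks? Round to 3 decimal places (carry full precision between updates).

After 'quiet': P(compromised) = 0.65·0.5000 / (0.65·0.5000 + 0.85·0.5000) ≈ 0.4333
After 'alert': P(compromised) = 0.35·0.4333 / (0.35·0.4333 + 0.15·0.5667) ≈ 0.6408

0.641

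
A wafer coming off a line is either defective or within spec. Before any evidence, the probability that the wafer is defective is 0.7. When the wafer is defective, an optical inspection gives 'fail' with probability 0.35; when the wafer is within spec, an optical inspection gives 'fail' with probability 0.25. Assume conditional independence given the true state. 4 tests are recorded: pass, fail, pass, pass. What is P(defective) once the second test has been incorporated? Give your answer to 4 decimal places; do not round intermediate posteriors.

0.7390

After 'pass': P(defective) = 0.65·0.7000 / (0.65·0.7000 + 0.75·0.3000) ≈ 0.6691
After 'fail': P(defective) = 0.35·0.6691 / (0.35·0.6691 + 0.25·0.3309) ≈ 0.7390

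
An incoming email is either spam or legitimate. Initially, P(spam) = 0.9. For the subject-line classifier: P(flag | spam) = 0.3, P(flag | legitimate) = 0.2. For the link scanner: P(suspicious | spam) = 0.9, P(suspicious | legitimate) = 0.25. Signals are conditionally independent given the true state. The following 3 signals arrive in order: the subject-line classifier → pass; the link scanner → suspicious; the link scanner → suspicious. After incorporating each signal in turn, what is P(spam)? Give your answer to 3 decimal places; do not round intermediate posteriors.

After the subject-line classifier='pass': P(spam) = 0.7·0.9000 / (0.7·0.9000 + 0.8·0.1000) ≈ 0.8873
After the link scanner='suspicious': P(spam) = 0.9·0.8873 / (0.9·0.8873 + 0.25·0.1127) ≈ 0.9659
After the link scanner='suspicious': P(spam) = 0.9·0.9659 / (0.9·0.9659 + 0.25·0.0341) ≈ 0.9903

0.990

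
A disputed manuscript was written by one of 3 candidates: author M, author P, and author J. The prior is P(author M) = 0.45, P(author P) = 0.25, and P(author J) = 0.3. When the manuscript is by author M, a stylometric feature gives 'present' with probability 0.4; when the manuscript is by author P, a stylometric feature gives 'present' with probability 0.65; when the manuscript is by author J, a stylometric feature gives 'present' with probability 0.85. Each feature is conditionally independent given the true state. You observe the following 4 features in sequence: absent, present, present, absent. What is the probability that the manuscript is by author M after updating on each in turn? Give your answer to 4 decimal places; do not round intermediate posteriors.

0.5926

Apply Bayes' rule sequentially, carrying P(author M) forward.
After 'absent': normaliser = 0.6·0.4500 + 0.35·0.2500 + 0.15·0.3000; P(author M) ≈ 0.6708, P(author P) ≈ 0.2174, P(author J) ≈ 0.1118
After 'present': normaliser = 0.4·0.6708 + 0.65·0.2174 + 0.85·0.1118; P(author M) ≈ 0.5317, P(author P) ≈ 0.2800, P(author J) ≈ 0.1883
After 'present': normaliser = 0.4·0.5317 + 0.65·0.2800 + 0.85·0.1883; P(author M) ≈ 0.3834, P(author P) ≈ 0.3281, P(author J) ≈ 0.2885
After 'absent': normaliser = 0.6·0.3834 + 0.35·0.3281 + 0.15·0.2885; P(author M) ≈ 0.5926, P(author P) ≈ 0.2958, P(author J) ≈ 0.1115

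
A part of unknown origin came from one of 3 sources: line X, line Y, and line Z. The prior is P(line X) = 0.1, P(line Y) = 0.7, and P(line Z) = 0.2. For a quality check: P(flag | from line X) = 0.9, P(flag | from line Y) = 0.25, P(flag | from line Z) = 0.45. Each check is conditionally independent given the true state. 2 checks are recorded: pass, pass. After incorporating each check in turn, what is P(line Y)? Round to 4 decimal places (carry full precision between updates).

Apply Bayes' rule sequentially, carrying P(line Y) forward.
After 'pass': normaliser = 0.1·0.1000 + 0.75·0.7000 + 0.55·0.2000; P(line X) ≈ 0.0155, P(line Y) ≈ 0.8140, P(line Z) ≈ 0.1705
After 'pass': normaliser = 0.1·0.0155 + 0.75·0.8140 + 0.55·0.1705; P(line X) ≈ 0.0022, P(line Y) ≈ 0.8649, P(line Z) ≈ 0.1329

0.8649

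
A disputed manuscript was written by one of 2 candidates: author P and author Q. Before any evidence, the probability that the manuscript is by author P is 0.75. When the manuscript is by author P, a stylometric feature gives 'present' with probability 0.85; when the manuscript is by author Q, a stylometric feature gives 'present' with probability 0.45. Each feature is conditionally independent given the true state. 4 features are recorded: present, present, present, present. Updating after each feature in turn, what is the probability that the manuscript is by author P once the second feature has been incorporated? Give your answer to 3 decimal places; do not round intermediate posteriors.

0.915

After 'present': P(author P) = 0.85·0.7500 / (0.85·0.7500 + 0.45·0.2500) ≈ 0.8500
After 'present': P(author P) = 0.85·0.8500 / (0.85·0.8500 + 0.45·0.1500) ≈ 0.9146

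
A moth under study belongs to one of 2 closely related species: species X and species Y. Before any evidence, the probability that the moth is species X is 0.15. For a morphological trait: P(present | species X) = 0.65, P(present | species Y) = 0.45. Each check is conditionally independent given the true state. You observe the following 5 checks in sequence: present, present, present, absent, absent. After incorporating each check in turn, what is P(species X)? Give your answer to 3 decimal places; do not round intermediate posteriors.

0.177

Apply Bayes' rule sequentially, carrying P(species X) forward.
After 'present': P(species X) = 0.65·0.1500 / (0.65·0.1500 + 0.45·0.8500) ≈ 0.2031
After 'present': P(species X) = 0.65·0.2031 / (0.65·0.2031 + 0.45·0.7969) ≈ 0.2691
After 'present': P(species X) = 0.65·0.2691 / (0.65·0.2691 + 0.45·0.7309) ≈ 0.3472
After 'absent': P(species X) = 0.35·0.3472 / (0.35·0.3472 + 0.55·0.6528) ≈ 0.2529
After 'absent': P(species X) = 0.35·0.2529 / (0.35·0.2529 + 0.55·0.7471) ≈ 0.1772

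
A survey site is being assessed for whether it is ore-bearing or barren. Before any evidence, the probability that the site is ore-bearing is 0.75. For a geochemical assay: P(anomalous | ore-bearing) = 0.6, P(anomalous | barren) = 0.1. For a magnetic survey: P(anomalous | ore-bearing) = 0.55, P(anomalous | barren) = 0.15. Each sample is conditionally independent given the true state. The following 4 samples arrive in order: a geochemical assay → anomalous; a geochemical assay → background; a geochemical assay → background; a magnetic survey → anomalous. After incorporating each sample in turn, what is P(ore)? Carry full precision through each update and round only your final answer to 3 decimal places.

0.929

After a geochemical assay='anomalous': P(ore) = 0.6·0.7500 / (0.6·0.7500 + 0.1·0.2500) ≈ 0.9474
After a geochemical assay='background': P(ore) = 0.4·0.9474 / (0.4·0.9474 + 0.9·0.0526) ≈ 0.8889
After a geochemical assay='background': P(ore) = 0.4·0.8889 / (0.4·0.8889 + 0.9·0.1111) ≈ 0.7805
After a magnetic survey='anomalous': P(ore) = 0.55·0.7805 / (0.55·0.7805 + 0.15·0.2195) ≈ 0.9288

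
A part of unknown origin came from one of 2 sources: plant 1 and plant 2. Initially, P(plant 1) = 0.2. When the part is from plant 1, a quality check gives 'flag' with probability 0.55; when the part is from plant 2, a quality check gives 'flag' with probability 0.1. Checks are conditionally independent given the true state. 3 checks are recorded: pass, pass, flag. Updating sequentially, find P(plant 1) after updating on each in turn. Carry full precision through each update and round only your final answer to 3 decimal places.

After 'pass': P(plant 1) = 0.45·0.2000 / (0.45·0.2000 + 0.9·0.8000) ≈ 0.1111
After 'pass': P(plant 1) = 0.45·0.1111 / (0.45·0.1111 + 0.9·0.8889) ≈ 0.0588
After 'flag': P(plant 1) = 0.55·0.0588 / (0.55·0.0588 + 0.1·0.9412) ≈ 0.2558

0.256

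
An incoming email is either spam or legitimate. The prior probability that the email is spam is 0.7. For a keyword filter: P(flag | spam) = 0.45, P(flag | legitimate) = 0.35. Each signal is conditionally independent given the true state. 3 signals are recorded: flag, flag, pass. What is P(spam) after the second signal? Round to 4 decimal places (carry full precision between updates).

After 'flag': P(spam) = 0.45·0.7000 / (0.45·0.7000 + 0.35·0.3000) ≈ 0.7500
After 'flag': P(spam) = 0.45·0.7500 / (0.45·0.7500 + 0.35·0.2500) ≈ 0.7941

0.7941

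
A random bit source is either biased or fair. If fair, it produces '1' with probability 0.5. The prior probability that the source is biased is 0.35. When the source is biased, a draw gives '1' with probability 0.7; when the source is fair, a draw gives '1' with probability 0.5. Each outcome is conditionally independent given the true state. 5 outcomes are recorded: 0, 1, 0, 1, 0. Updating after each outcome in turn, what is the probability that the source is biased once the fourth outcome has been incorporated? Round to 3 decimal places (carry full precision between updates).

0.275

After '0': P(biased) = 0.3·0.3500 / (0.3·0.3500 + 0.5·0.6500) ≈ 0.2442
After '1': P(biased) = 0.7·0.2442 / (0.7·0.2442 + 0.5·0.7558) ≈ 0.3114
After '0': P(biased) = 0.3·0.3114 / (0.3·0.3114 + 0.5·0.6886) ≈ 0.2135
After '1': P(biased) = 0.7·0.2135 / (0.7·0.2135 + 0.5·0.7865) ≈ 0.2753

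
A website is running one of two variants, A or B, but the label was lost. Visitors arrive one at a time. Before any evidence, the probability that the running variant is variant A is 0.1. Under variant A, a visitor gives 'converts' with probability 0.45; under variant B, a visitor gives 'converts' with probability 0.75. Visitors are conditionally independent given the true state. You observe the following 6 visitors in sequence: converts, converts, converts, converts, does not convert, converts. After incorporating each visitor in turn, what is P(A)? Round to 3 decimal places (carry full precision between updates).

0.019

Each posterior becomes the prior for the next update.
After 'converts': P(A) = 0.45·0.1000 / (0.45·0.1000 + 0.75·0.9000) ≈ 0.0625
After 'converts': P(A) = 0.45·0.0625 / (0.45·0.0625 + 0.75·0.9375) ≈ 0.0385
After 'converts': P(A) = 0.45·0.0385 / (0.45·0.0385 + 0.75·0.9615) ≈ 0.0234
After 'converts': P(A) = 0.45·0.0234 / (0.45·0.0234 + 0.75·0.9766) ≈ 0.0142
After 'does not convert': P(A) = 0.55·0.0142 / (0.55·0.0142 + 0.25·0.9858) ≈ 0.0307
After 'converts': P(A) = 0.45·0.0307 / (0.45·0.0307 + 0.75·0.9693) ≈ 0.0187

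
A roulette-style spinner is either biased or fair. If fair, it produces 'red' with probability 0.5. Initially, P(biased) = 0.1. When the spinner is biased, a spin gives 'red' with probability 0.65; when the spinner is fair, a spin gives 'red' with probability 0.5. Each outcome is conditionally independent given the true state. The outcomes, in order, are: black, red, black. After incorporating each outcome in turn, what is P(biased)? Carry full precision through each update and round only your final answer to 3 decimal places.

After 'black': P(biased) = 0.35·0.1000 / (0.35·0.1000 + 0.5·0.9000) ≈ 0.0722
After 'red': P(biased) = 0.65·0.0722 / (0.65·0.0722 + 0.5·0.9278) ≈ 0.0918
After 'black': P(biased) = 0.35·0.0918 / (0.35·0.0918 + 0.5·0.9082) ≈ 0.0661

0.066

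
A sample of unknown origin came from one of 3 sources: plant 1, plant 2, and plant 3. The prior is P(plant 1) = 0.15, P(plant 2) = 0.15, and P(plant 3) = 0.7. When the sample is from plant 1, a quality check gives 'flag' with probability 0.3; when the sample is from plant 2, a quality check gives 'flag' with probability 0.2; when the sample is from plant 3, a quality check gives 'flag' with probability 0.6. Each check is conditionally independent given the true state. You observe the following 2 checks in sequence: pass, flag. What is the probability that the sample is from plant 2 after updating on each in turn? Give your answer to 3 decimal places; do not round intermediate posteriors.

After 'pass': normaliser = 0.7·0.1500 + 0.8·0.1500 + 0.4·0.7000; P(plant 1) ≈ 0.2079, P(plant 2) ≈ 0.2376, P(plant 3) ≈ 0.5545
After 'flag': normaliser = 0.3·0.2079 + 0.2·0.2376 + 0.6·0.5545; P(plant 1) ≈ 0.1409, P(plant 2) ≈ 0.1074, P(plant 3) ≈ 0.7517

0.107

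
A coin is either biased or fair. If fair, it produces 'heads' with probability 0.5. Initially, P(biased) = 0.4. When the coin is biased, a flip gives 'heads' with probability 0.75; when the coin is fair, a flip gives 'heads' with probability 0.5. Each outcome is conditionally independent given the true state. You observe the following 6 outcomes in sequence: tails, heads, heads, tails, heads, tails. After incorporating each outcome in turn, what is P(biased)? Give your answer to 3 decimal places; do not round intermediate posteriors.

After 'tails': P(biased) = 0.25·0.4000 / (0.25·0.4000 + 0.5·0.6000) ≈ 0.2500
After 'heads': P(biased) = 0.75·0.2500 / (0.75·0.2500 + 0.5·0.7500) ≈ 0.3333
After 'heads': P(biased) = 0.75·0.3333 / (0.75·0.3333 + 0.5·0.6667) ≈ 0.4286
After 'tails': P(biased) = 0.25·0.4286 / (0.25·0.4286 + 0.5·0.5714) ≈ 0.2727
After 'heads': P(biased) = 0.75·0.2727 / (0.75·0.2727 + 0.5·0.7273) ≈ 0.3600
After 'tails': P(biased) = 0.25·0.3600 / (0.25·0.3600 + 0.5·0.6400) ≈ 0.2195

0.220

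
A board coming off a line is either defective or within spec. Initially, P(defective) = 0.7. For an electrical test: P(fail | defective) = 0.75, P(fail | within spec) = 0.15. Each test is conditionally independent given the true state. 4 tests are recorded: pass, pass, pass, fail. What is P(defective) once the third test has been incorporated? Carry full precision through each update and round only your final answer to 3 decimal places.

After 'pass': P(defective) = 0.25·0.7000 / (0.25·0.7000 + 0.85·0.3000) ≈ 0.4070
After 'pass': P(defective) = 0.25·0.4070 / (0.25·0.4070 + 0.85·0.5930) ≈ 0.1679
After 'pass': P(defective) = 0.25·0.1679 / (0.25·0.1679 + 0.85·0.8321) ≈ 0.0560

0.056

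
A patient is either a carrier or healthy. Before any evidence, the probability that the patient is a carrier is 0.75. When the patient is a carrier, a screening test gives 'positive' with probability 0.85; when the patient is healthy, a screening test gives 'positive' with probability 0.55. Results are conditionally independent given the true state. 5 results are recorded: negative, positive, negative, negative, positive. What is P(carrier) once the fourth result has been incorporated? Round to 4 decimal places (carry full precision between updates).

0.1466

After 'negative': P(carrier) = 0.15·0.7500 / (0.15·0.7500 + 0.45·0.2500) ≈ 0.5000
After 'positive': P(carrier) = 0.85·0.5000 / (0.85·0.5000 + 0.55·0.5000) ≈ 0.6071
After 'negative': P(carrier) = 0.15·0.6071 / (0.15·0.6071 + 0.45·0.3929) ≈ 0.3400
After 'negative': P(carrier) = 0.15·0.3400 / (0.15·0.3400 + 0.45·0.6600) ≈ 0.1466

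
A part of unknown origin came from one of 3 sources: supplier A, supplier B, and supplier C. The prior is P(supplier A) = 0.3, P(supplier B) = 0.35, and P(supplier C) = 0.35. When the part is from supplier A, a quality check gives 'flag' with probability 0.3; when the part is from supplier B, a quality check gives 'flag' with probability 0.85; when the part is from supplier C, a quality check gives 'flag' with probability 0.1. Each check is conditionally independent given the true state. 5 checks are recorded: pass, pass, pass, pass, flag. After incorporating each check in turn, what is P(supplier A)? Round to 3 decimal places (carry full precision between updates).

After 'pass': normaliser = 0.7·0.3000 + 0.15·0.3500 + 0.9·0.3500; P(supplier A) ≈ 0.3636, P(supplier B) ≈ 0.0909, P(supplier C) ≈ 0.5455
After 'pass': normaliser = 0.7·0.3636 + 0.15·0.0909 + 0.9·0.5455; P(supplier A) ≈ 0.3353, P(supplier B) ≈ 0.0180, P(supplier C) ≈ 0.6467
After 'pass': normaliser = 0.7·0.3353 + 0.15·0.0180 + 0.9·0.6467; P(supplier A) ≈ 0.2864, P(supplier B) ≈ 0.0033, P(supplier C) ≈ 0.7103
After 'pass': normaliser = 0.7·0.2864 + 0.15·0.0033 + 0.9·0.7103; P(supplier A) ≈ 0.2386, P(supplier B) ≈ 0.0006, P(supplier C) ≈ 0.7608
After 'flag': normaliser = 0.3·0.2386 + 0.85·0.0006 + 0.1·0.7608; P(supplier A) ≈ 0.4832, P(supplier B) ≈ 0.0034, P(supplier C) ≈ 0.5135

0.483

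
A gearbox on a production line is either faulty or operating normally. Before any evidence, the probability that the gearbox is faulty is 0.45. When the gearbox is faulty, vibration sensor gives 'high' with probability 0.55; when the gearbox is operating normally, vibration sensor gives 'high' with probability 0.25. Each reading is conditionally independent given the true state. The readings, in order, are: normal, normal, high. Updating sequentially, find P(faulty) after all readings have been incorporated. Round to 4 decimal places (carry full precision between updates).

After 'normal': P(faulty) = 0.45·0.4500 / (0.45·0.4500 + 0.75·0.5500) ≈ 0.3293
After 'normal': P(faulty) = 0.45·0.3293 / (0.45·0.3293 + 0.75·0.6707) ≈ 0.2275
After 'high': P(faulty) = 0.55·0.2275 / (0.55·0.2275 + 0.25·0.7725) ≈ 0.3932

0.3932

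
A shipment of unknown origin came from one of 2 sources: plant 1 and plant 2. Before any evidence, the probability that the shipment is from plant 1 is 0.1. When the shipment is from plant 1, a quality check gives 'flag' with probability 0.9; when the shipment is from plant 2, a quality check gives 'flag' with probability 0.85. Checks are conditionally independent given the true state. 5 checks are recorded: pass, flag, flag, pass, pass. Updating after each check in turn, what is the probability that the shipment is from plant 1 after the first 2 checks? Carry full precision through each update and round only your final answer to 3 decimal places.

0.073

After 'pass': P(plant 1) = 0.1·0.1000 / (0.1·0.1000 + 0.15·0.9000) ≈ 0.0690
After 'flag': P(plant 1) = 0.9·0.0690 / (0.9·0.0690 + 0.85·0.9310) ≈ 0.0727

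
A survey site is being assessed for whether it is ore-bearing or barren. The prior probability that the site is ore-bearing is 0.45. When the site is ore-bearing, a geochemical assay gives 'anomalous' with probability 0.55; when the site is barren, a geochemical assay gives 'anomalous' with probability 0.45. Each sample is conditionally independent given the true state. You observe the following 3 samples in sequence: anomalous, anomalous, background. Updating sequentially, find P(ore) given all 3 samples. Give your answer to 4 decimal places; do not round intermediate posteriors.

Apply Bayes' rule sequentially, carrying P(ore) forward.
After 'anomalous': P(ore) = 0.55·0.4500 / (0.55·0.4500 + 0.45·0.5500) ≈ 0.5000
After 'anomalous': P(ore) = 0.55·0.5000 / (0.55·0.5000 + 0.45·0.5000) ≈ 0.5500
After 'background': P(ore) = 0.45·0.5500 / (0.45·0.5500 + 0.55·0.4500) ≈ 0.5000

0.5000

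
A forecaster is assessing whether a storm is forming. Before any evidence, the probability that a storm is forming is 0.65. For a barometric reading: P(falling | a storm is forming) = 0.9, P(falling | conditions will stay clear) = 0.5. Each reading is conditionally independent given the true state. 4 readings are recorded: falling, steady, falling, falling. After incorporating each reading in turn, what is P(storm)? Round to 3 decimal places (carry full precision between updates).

0.684

After 'falling': P(storm) = 0.9·0.6500 / (0.9·0.6500 + 0.5·0.3500) ≈ 0.7697
After 'steady': P(storm) = 0.1·0.7697 / (0.1·0.7697 + 0.5·0.2303) ≈ 0.4007
After 'falling': P(storm) = 0.9·0.4007 / (0.9·0.4007 + 0.5·0.5993) ≈ 0.5462
After 'falling': P(storm) = 0.9·0.5462 / (0.9·0.5462 + 0.5·0.4538) ≈ 0.6842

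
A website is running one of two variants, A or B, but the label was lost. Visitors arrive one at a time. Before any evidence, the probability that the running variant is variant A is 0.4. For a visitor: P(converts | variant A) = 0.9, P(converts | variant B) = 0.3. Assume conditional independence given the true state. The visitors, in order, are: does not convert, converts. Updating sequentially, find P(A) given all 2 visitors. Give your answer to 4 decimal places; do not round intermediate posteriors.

Each posterior becomes the prior for the next update.
After 'does not convert': P(A) = 0.1·0.4000 / (0.1·0.4000 + 0.7·0.6000) ≈ 0.0870
After 'converts': P(A) = 0.9·0.0870 / (0.9·0.0870 + 0.3·0.9130) ≈ 0.2222

0.2222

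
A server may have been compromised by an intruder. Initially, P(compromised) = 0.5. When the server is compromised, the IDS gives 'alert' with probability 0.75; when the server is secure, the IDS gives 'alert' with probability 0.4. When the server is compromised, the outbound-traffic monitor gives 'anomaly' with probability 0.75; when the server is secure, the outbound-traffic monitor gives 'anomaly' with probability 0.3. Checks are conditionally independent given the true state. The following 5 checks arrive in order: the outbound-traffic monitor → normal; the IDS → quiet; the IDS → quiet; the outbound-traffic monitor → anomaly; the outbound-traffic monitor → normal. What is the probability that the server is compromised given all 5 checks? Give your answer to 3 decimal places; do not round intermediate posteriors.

0.052

After the outbound-traffic monitor='normal': P(compromised) = 0.25·0.5000 / (0.25·0.5000 + 0.7·0.5000) ≈ 0.2632
After the IDS='quiet': P(compromised) = 0.25·0.2632 / (0.25·0.2632 + 0.6·0.7368) ≈ 0.1295
After the IDS='quiet': P(compromised) = 0.25·0.1295 / (0.25·0.1295 + 0.6·0.8705) ≈ 0.0584
After the outbound-traffic monitor='anomaly': P(compromised) = 0.75·0.0584 / (0.75·0.0584 + 0.3·0.9416) ≈ 0.1342
After the outbound-traffic monitor='normal': P(compromised) = 0.25·0.1342 / (0.25·0.1342 + 0.7·0.8658) ≈ 0.0525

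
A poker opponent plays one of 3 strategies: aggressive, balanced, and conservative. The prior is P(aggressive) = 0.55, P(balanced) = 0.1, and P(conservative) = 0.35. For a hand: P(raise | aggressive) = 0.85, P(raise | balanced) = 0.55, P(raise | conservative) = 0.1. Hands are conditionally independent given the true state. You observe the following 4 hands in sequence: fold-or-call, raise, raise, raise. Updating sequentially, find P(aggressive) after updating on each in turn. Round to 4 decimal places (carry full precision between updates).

0.8666

After 'fold-or-call': normaliser = 0.15·0.5500 + 0.45·0.1000 + 0.9·0.3500; P(aggressive) ≈ 0.1864, P(balanced) ≈ 0.1017, P(conservative) ≈ 0.7119
After 'raise': normaliser = 0.85·0.1864 + 0.55·0.1017 + 0.1·0.7119; P(aggressive) ≈ 0.5549, P(balanced) ≈ 0.1958, P(conservative) ≈ 0.2493
After 'raise': normaliser = 0.85·0.5549 + 0.55·0.1958 + 0.1·0.2493; P(aggressive) ≈ 0.7805, P(balanced) ≈ 0.1782, P(conservative) ≈ 0.0412
After 'raise': normaliser = 0.85·0.7805 + 0.55·0.1782 + 0.1·0.0412; P(aggressive) ≈ 0.8666, P(balanced) ≈ 0.1281, P(conservative) ≈ 0.0054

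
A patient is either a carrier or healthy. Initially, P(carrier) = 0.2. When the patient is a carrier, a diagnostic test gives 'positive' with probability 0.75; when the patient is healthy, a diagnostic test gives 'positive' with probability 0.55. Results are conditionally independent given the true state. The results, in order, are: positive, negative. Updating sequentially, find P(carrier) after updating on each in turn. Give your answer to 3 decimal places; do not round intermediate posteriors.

0.159

After 'positive': P(carrier) = 0.75·0.2000 / (0.75·0.2000 + 0.55·0.8000) ≈ 0.2542
After 'negative': P(carrier) = 0.25·0.2542 / (0.25·0.2542 + 0.45·0.7458) ≈ 0.1592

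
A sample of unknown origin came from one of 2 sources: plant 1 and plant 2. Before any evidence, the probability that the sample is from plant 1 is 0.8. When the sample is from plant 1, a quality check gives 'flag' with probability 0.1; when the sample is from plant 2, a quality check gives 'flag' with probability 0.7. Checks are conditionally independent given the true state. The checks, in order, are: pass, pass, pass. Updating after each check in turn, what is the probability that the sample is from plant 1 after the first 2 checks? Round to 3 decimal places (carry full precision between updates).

0.973

After 'pass': P(plant 1) = 0.9·0.8000 / (0.9·0.8000 + 0.3·0.2000) ≈ 0.9231
After 'pass': P(plant 1) = 0.9·0.9231 / (0.9·0.9231 + 0.3·0.0769) ≈ 0.9730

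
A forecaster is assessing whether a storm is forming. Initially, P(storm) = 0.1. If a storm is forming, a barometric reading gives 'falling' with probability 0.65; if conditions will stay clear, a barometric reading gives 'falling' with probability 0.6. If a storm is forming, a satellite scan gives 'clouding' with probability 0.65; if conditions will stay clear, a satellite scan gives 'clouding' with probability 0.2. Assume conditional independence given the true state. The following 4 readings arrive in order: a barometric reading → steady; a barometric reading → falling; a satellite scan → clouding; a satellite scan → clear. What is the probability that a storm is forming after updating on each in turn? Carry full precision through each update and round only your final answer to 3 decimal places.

0.130

After a barometric reading='steady': P(storm) = 0.35·0.1000 / (0.35·0.1000 + 0.4·0.9000) ≈ 0.0886
After a barometric reading='falling': P(storm) = 0.65·0.0886 / (0.65·0.0886 + 0.6·0.9114) ≈ 0.0953
After a satellite scan='clouding': P(storm) = 0.65·0.0953 / (0.65·0.0953 + 0.2·0.9047) ≈ 0.2550
After a satellite scan='clear': P(storm) = 0.35·0.2550 / (0.35·0.2550 + 0.8·0.7450) ≈ 0.1303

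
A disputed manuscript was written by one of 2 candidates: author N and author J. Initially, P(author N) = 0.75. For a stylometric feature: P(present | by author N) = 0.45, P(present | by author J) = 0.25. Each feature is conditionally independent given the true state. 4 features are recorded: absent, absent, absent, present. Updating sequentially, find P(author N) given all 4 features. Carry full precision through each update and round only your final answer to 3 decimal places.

After 'absent': P(author N) = 0.55·0.7500 / (0.55·0.7500 + 0.75·0.2500) ≈ 0.6875
After 'absent': P(author N) = 0.55·0.6875 / (0.55·0.6875 + 0.75·0.3125) ≈ 0.6173
After 'absent': P(author N) = 0.55·0.6173 / (0.55·0.6173 + 0.75·0.3827) ≈ 0.5419
After 'present': P(author N) = 0.45·0.5419 / (0.45·0.5419 + 0.25·0.4581) ≈ 0.6805

0.680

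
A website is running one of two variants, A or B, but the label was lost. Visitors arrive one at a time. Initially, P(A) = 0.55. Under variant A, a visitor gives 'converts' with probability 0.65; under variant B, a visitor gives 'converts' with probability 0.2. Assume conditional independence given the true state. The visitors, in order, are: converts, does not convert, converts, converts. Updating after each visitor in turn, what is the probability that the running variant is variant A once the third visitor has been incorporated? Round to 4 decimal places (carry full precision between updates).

After 'converts': P(A) = 0.65·0.5500 / (0.65·0.5500 + 0.2·0.4500) ≈ 0.7989
After 'does not convert': P(A) = 0.35·0.7989 / (0.35·0.7989 + 0.8·0.2011) ≈ 0.6347
After 'converts': P(A) = 0.65·0.6347 / (0.65·0.6347 + 0.2·0.3653) ≈ 0.8496

0.8496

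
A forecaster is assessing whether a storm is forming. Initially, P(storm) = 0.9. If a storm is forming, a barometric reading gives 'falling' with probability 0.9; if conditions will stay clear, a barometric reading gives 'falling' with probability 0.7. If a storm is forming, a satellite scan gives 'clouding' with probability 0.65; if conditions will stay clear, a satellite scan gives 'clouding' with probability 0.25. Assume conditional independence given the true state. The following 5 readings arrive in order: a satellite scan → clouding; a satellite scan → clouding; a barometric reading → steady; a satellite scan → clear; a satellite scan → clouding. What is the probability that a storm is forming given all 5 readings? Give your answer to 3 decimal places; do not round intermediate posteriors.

0.961

After a satellite scan='clouding': P(storm) = 0.65·0.9000 / (0.65·0.9000 + 0.25·0.1000) ≈ 0.9590
After a satellite scan='clouding': P(storm) = 0.65·0.9590 / (0.65·0.9590 + 0.25·0.0410) ≈ 0.9838
After a barometric reading='steady': P(storm) = 0.1·0.9838 / (0.1·0.9838 + 0.3·0.0162) ≈ 0.9530
After a satellite scan='clear': P(storm) = 0.35·0.9530 / (0.35·0.9530 + 0.75·0.0470) ≈ 0.9044
After a satellite scan='clouding': P(storm) = 0.65·0.9044 / (0.65·0.9044 + 0.25·0.0956) ≈ 0.9609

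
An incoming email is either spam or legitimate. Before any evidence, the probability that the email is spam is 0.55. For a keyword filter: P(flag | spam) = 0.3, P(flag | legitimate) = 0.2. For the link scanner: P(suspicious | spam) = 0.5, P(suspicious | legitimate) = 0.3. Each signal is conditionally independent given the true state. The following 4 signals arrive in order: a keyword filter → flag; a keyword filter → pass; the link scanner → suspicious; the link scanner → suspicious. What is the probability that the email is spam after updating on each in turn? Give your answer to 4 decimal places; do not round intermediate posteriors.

0.8167

Apply Bayes' rule sequentially, carrying P(spam) forward.
After a keyword filter='flag': P(spam) = 0.3·0.5500 / (0.3·0.5500 + 0.2·0.4500) ≈ 0.6471
After a keyword filter='pass': P(spam) = 0.7·0.6471 / (0.7·0.6471 + 0.8·0.3529) ≈ 0.6160
After the link scanner='suspicious': P(spam) = 0.5·0.6160 / (0.5·0.6160 + 0.3·0.3840) ≈ 0.7278
After the link scanner='suspicious': P(spam) = 0.5·0.7278 / (0.5·0.7278 + 0.3·0.2722) ≈ 0.8167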